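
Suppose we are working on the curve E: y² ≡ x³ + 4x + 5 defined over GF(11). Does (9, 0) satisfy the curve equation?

yes

y² = 0² ≡ 0; x³ + 4x + 5 = 770 ≡ 0 (mod 11). 0 = 0.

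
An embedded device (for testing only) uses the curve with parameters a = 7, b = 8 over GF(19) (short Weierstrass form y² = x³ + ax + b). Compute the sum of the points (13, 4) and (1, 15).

(13, 4) + (1, 15). λ = (15 - 4)/(1 - 13) ≡ 11/7 mod 19. 7⁻¹ ≡ 11 (mod 19) since 7·11 = 77 ≡ 1, so λ ≡ 7.
  x = λ² - 13 - 1 = 49 - 14 ≡ 16; y = λ·(13 - 16) - 4 ≡ 13. → (16, 13)

(16, 13)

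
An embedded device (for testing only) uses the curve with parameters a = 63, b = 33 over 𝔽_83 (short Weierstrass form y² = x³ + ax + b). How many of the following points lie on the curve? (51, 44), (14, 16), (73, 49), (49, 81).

2

(51, 44): 44² ≡ 27, rhs ≡ 26 → off.
(14, 16): 16² ≡ 7, rhs ≡ 7 → on.
(73, 49): 49² ≡ 77, rhs ≡ 63 → off.
(49, 81): 81² ≡ 4, rhs ≡ 4 → on.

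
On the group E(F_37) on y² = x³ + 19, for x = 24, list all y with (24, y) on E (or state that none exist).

none

x³ + 0x + 19 = 13843 ≡ 5 (mod 37).
5 is a non-residue mod 37; no y exists.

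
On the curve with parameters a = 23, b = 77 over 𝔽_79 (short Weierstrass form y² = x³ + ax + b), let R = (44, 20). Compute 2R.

(22, 31)

tangent at (44, 20): λ = (3·44² + 23)/(2·20) ≡ 64/40. 40⁻¹ ≡ 2 (mod 79), so λ ≡ 64·2 ≡ 49.
  x = λ² - 44 - 44 = 2401 - 88 ≡ 22; y = λ·(44 - 22) - 20 ≡ 31. → (22, 31)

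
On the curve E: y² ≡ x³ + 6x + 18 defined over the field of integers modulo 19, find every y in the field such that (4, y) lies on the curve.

7, 12

x³ + 6x + 18 = 106 ≡ 11 (mod 19).
Square roots of 11 mod 19: 7 and 12 (since 7² = 49 ≡ 11).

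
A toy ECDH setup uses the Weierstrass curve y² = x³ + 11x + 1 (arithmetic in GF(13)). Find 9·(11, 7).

Write G = (11, 7).
Double-and-add on 9 = (1001)₂. Start with G = (11, 7) for the leading 1-bit.
double: tangent at (11, 7): λ = (3·11² + 11)/(2·7) ≡ 10/1. 1⁻¹ ≡ 1 (mod 13) since 1·1 = 1 ≡ 1, so λ ≡ 10·1 ≡ 10.
  x = λ² - 11 - 11 = 100 - 22 ≡ 0; y = λ·(11 - 0) - 7 ≡ 12. → (0, 12)
double: tangent at (0, 12): λ = (3·0² + 11)/(2·12) ≡ 11/11. 11⁻¹ ≡ 6 (mod 13), so λ ≡ 11·6 ≡ 1.
  x = λ² - 0 - 0 = 1 - 0 ≡ 1; y = λ·(0 - 1) - 12 ≡ 0. → (1, 0)
double: (1, 0) + (1, 0): same x and y₁ ≡ -y₂, so the sum is the point at infinity.
add G: the point at infinity + (11, 7) = (11, 7) (identity).

(11, 7)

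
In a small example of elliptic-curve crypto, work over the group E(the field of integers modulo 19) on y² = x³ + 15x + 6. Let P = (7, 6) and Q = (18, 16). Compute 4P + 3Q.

(8, 7)

First 4P:
Repeated addition: build up to 4P.
2P: tangent at (7, 6): λ = (3·7² + 15)/(2·6) ≡ 10/12. 12⁻¹ ≡ 8 (mod 19), so λ ≡ 10·8 ≡ 4.
  x = λ² - 7 - 7 = 16 - 14 ≡ 2; y = λ·(7 - 2) - 6 ≡ 14. → (2, 14)
3P: (2, 14) + (7, 6). λ = (6 - 14)/(7 - 2) ≡ 11/5 mod 19. 5⁻¹ ≡ 4 (mod 19), so λ ≡ 6.
  x = λ² - 2 - 7 = 36 - 9 ≡ 8; y = λ·(2 - 8) - 14 ≡ 7. → (8, 7)
4P: (8, 7) + (7, 6). λ = (6 - 7)/(7 - 8) ≡ 18/18 mod 19. 18⁻¹ ≡ 18 (mod 19) since 18·18 = 324 ≡ 1, so λ ≡ 1.
  x = λ² - 8 - 7 = 1 - 15 ≡ 5; y = λ·(8 - 5) - 7 ≡ 15. → (5, 15)
4P = (5, 15).
Next 3Q:
Repeated addition: build up to 3Q.
2Q: tangent at (18, 16): λ = (3·18² + 15)/(2·16) ≡ 18/13. 13⁻¹ ≡ 3 (mod 19), so λ ≡ 18·3 ≡ 16.
  x = λ² - 18 - 18 = 256 - 36 ≡ 11; y = λ·(18 - 11) - 16 ≡ 1. → (11, 1)
3Q: (11, 1) + (18, 16). λ = (16 - 1)/(18 - 11) ≡ 15/7 mod 19. 7⁻¹ ≡ 11 (mod 19), so λ ≡ 13.
  x = λ² - 11 - 18 = 169 - 29 ≡ 7; y = λ·(11 - 7) - 1 ≡ 13. → (7, 13)
3Q = (7, 13).
Finally 4P + 3Q:
(5, 15) + (7, 13). λ = (13 - 15)/(7 - 5) ≡ 17/2 mod 19. 2⁻¹ ≡ 10 (mod 19) since 2·10 = 20 ≡ 1, so λ ≡ 18.
  x = λ² - 5 - 7 = 324 - 12 ≡ 8; y = λ·(5 - 8) - 15 ≡ 7. → (8, 7)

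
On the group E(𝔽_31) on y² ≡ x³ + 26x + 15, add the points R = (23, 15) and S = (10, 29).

(12, 28)

(23, 15) + (10, 29). λ = (29 - 15)/(10 - 23) ≡ 14/18 mod 31. 18⁻¹ ≡ 19 (mod 31) since 18·19 = 342 ≡ 1, so λ ≡ 18.
  x = λ² - 23 - 10 = 324 - 33 ≡ 12; y = λ·(23 - 12) - 15 ≡ 28. → (12, 28)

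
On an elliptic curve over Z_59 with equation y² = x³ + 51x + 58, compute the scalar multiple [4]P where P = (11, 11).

Double-and-add on 4 = (100)₂. Start with P = (11, 11) for the leading 1-bit.
double: tangent at (11, 11): λ = (3·11² + 51)/(2·11) ≡ 1/22. 22⁻¹ ≡ 51 (mod 59), so λ ≡ 1·51 ≡ 51.
  x = λ² - 11 - 11 = 2601 - 22 ≡ 42; y = λ·(11 - 42) - 11 ≡ 1. → (42, 1)
double: tangent at (42, 1): λ = (3·42² + 51)/(2·1) ≡ 33/2. 2⁻¹ ≡ 30 (mod 59) since 2·30 = 60 ≡ 1, so λ ≡ 33·30 ≡ 46.
  x = λ² - 42 - 42 = 2116 - 84 ≡ 26; y = λ·(42 - 26) - 1 ≡ 27. → (26, 27)

(26, 27)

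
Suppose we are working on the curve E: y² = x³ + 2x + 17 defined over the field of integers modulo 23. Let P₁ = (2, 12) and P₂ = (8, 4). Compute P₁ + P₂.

(2, 12) + (8, 4). λ = (4 - 12)/(8 - 2) ≡ 15/6 mod 23. 6⁻¹ ≡ 4 (mod 23), so λ ≡ 14.
  x = λ² - 2 - 8 = 196 - 10 ≡ 2; y = λ·(2 - 2) - 12 ≡ 11. → (2, 11)

(2, 11)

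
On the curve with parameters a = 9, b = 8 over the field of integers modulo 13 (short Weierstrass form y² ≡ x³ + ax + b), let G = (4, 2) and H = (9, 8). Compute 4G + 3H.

First 4G:
Double-and-add on 4 = (100)₂. Start with G = (4, 2) for the leading 1-bit.
double: tangent at (4, 2): λ = (3·4² + 9)/(2·2) ≡ 5/4. 4⁻¹ ≡ 10 (mod 13), so λ ≡ 5·10 ≡ 11.
  x = λ² - 4 - 4 = 121 - 8 ≡ 9; y = λ·(4 - 9) - 2 ≡ 8. → (9, 8)
double: tangent at (9, 8): λ = (3·9² + 9)/(2·8) ≡ 5/3. 3⁻¹ ≡ 9 (mod 13) since 3·9 = 27 ≡ 1, so λ ≡ 5·9 ≡ 6.
  x = λ² - 9 - 9 = 36 - 18 ≡ 5; y = λ·(9 - 5) - 8 ≡ 3. → (5, 3)
4G = (5, 3).
Next 3H:
Repeated addition: build up to 3H.
2H: tangent at (9, 8): λ = (3·9² + 9)/(2·8) ≡ 5/3. 3⁻¹ ≡ 9 (mod 13) since 3·9 = 27 ≡ 1, so λ ≡ 5·9 ≡ 6.
  x = λ² - 9 - 9 = 36 - 18 ≡ 5; y = λ·(9 - 5) - 8 ≡ 3. → (5, 3)
3H: (5, 3) + (9, 8). λ = (8 - 3)/(9 - 5) ≡ 5/4 mod 13. 4⁻¹ ≡ 10 (mod 13), so λ ≡ 11.
  x = λ² - 5 - 9 = 121 - 14 ≡ 3; y = λ·(5 - 3) - 3 ≡ 6. → (3, 6)
3H = (3, 6).
Finally 4G + 3H:
(5, 3) + (3, 6). λ = (6 - 3)/(3 - 5) ≡ 3/11 mod 13. 11⁻¹ ≡ 6 (mod 13) since 11·6 = 66 ≡ 1, so λ ≡ 5.
  x = λ² - 5 - 3 = 25 - 8 ≡ 4; y = λ·(5 - 4) - 3 ≡ 2. → (4, 2)

(4, 2)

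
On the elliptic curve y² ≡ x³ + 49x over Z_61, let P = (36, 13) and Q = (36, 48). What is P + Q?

The two points share x = 36 and their y-coordinates satisfy 13 + 48 ≡ 0 (mod 61), so they are inverses. Their sum is O.

O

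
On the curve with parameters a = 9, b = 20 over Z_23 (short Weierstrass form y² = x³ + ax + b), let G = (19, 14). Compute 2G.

(11, 22)

tangent at (19, 14): λ = (3·19² + 9)/(2·14) ≡ 11/5. 5⁻¹ ≡ 14 (mod 23), so λ ≡ 11·14 ≡ 16.
  x = λ² - 19 - 19 = 256 - 38 ≡ 11; y = λ·(19 - 11) - 14 ≡ 22. → (11, 22)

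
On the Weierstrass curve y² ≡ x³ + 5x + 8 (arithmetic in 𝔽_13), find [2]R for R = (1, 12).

tangent at (1, 12): λ = (3·1² + 5)/(2·12) ≡ 8/11. 11⁻¹ ≡ 6 (mod 13) since 11·6 = 66 ≡ 1, so λ ≡ 8·6 ≡ 9.
  x = λ² - 1 - 1 = 81 - 2 ≡ 1; y = λ·(1 - 1) - 12 ≡ 1. → (1, 1)

(1, 1)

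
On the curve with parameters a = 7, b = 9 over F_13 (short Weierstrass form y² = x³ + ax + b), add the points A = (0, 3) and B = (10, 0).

(0, 3) + (10, 0). λ = (0 - 3)/(10 - 0) ≡ 10/10 mod 13. 10⁻¹ ≡ 4 (mod 13), so λ ≡ 1.
  x = λ² - 0 - 10 = 1 - 10 ≡ 4; y = λ·(0 - 4) - 3 ≡ 6. → (4, 6)

(4, 6)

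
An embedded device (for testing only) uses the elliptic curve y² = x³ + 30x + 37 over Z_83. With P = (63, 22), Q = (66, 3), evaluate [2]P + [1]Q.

First 2P:
Repeated addition: build up to 2P.
2P: tangent at (63, 22): λ = (3·63² + 30)/(2·22) ≡ 68/44. 44⁻¹ ≡ 17 (mod 83) since 44·17 = 748 ≡ 1, so λ ≡ 68·17 ≡ 77.
  x = λ² - 63 - 63 = 5929 - 126 ≡ 76; y = λ·(63 - 76) - 22 ≡ 56. → (76, 56)
2P = (76, 56).
Finally 2P + Q:
(76, 56) + (66, 3). λ = (3 - 56)/(66 - 76) ≡ 30/73 mod 83. 73⁻¹ ≡ 58 (mod 83), so λ ≡ 80.
  x = λ² - 76 - 66 = 6400 - 142 ≡ 33; y = λ·(76 - 33) - 56 ≡ 64. → (33, 64)

(33, 64)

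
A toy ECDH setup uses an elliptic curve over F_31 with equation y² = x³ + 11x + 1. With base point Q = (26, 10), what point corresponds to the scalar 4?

(12, 30)

Double-and-add on 4 = (100)₂. Start with Q = (26, 10) for the leading 1-bit.
double: tangent at (26, 10): λ = (3·26² + 11)/(2·10) ≡ 24/20. 20⁻¹ ≡ 14 (mod 31), so λ ≡ 24·14 ≡ 26.
  x = λ² - 26 - 26 = 676 - 52 ≡ 4; y = λ·(26 - 4) - 10 ≡ 4. → (4, 4)
double: tangent at (4, 4): λ = (3·4² + 11)/(2·4) ≡ 28/8. 8⁻¹ ≡ 4 (mod 31), so λ ≡ 28·4 ≡ 19.
  x = λ² - 4 - 4 = 361 - 8 ≡ 12; y = λ·(4 - 12) - 4 ≡ 30. → (12, 30)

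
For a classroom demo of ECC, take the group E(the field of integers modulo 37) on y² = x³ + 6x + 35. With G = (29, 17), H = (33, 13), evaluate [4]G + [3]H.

(22, 23)

First 4G:
Repeated addition: build up to 4G.
2G: tangent at (29, 17): λ = (3·29² + 6)/(2·17) ≡ 13/34. 34⁻¹ ≡ 12 (mod 37), so λ ≡ 13·12 ≡ 8.
  x = λ² - 29 - 29 = 64 - 58 ≡ 6; y = λ·(29 - 6) - 17 ≡ 19. → (6, 19)
3G: (6, 19) + (29, 17). λ = (17 - 19)/(29 - 6) ≡ 35/23 mod 37. 23⁻¹ ≡ 29 (mod 37), so λ ≡ 16.
  x = λ² - 6 - 29 = 256 - 35 ≡ 36; y = λ·(6 - 36) - 19 ≡ 19. → (36, 19)
4G: (36, 19) + (29, 17). λ = (17 - 19)/(29 - 36) ≡ 35/30 mod 37. 30⁻¹ ≡ 21 (mod 37), so λ ≡ 32.
  x = λ² - 36 - 29 = 1024 - 65 ≡ 34; y = λ·(36 - 34) - 19 ≡ 8. → (34, 8)
4G = (34, 8).
Next 3H:
Repeated addition: build up to 3H.
2H: tangent at (33, 13): λ = (3·33² + 6)/(2·13) ≡ 17/26. 26⁻¹ ≡ 10 (mod 37), so λ ≡ 17·10 ≡ 22.
  x = λ² - 33 - 33 = 484 - 66 ≡ 11; y = λ·(33 - 11) - 13 ≡ 27. → (11, 27)
3H: (11, 27) + (33, 13). λ = (13 - 27)/(33 - 11) ≡ 23/22 mod 37. 22⁻¹ ≡ 32 (mod 37), so λ ≡ 33.
  x = λ² - 11 - 33 = 1089 - 44 ≡ 9; y = λ·(11 - 9) - 27 ≡ 2. → (9, 2)
3H = (9, 2).
Finally 4G + 3H:
(34, 8) + (9, 2). λ = (2 - 8)/(9 - 34) ≡ 31/12 mod 37. 12⁻¹ ≡ 34 (mod 37), so λ ≡ 18.
  x = λ² - 34 - 9 = 324 - 43 ≡ 22; y = λ·(34 - 22) - 8 ≡ 23. → (22, 23)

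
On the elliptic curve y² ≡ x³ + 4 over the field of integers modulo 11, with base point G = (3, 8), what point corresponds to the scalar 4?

O

Double-and-add on 4 = (100)₂. Start with G = (3, 8) for the leading 1-bit.
double: tangent at (3, 8): λ = (3·3² + 0)/(2·8) ≡ 5/5. 5⁻¹ ≡ 9 (mod 11), so λ ≡ 5·9 ≡ 1.
  x = λ² - 3 - 3 = 1 - 6 ≡ 6; y = λ·(3 - 6) - 8 ≡ 0. → (6, 0)
double: (6, 0) + (6, 0): same x and y₁ ≡ -y₂, so the sum is O.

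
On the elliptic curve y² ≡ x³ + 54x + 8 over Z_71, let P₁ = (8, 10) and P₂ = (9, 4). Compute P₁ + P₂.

(8, 10) + (9, 4). λ = (4 - 10)/(9 - 8) ≡ 65/1 mod 71. 1⁻¹ ≡ 1 (mod 71), so λ ≡ 65.
  x = λ² - 8 - 9 = 4225 - 17 ≡ 19; y = λ·(8 - 19) - 10 ≡ 56. → (19, 56)

(19, 56)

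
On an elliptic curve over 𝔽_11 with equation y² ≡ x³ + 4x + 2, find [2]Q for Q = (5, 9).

tangent at (5, 9): λ = (3·5² + 4)/(2·9) ≡ 2/7. 7⁻¹ ≡ 8 (mod 11), so λ ≡ 2·8 ≡ 5.
  x = λ² - 5 - 5 = 25 - 10 ≡ 4; y = λ·(5 - 4) - 9 ≡ 7. → (4, 7)

(4, 7)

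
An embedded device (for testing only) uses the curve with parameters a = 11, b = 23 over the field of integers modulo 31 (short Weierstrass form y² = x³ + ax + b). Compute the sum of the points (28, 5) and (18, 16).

(20, 11)

(28, 5) + (18, 16). λ = (16 - 5)/(18 - 28) ≡ 11/21 mod 31. 21⁻¹ ≡ 3 (mod 31) since 21·3 = 63 ≡ 1, so λ ≡ 2.
  x = λ² - 28 - 18 = 4 - 46 ≡ 20; y = λ·(28 - 20) - 5 ≡ 11. → (20, 11)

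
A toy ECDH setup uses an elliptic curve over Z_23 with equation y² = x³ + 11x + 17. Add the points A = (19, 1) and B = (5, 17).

(5, 6)

(19, 1) + (5, 17). λ = (17 - 1)/(5 - 19) ≡ 16/9 mod 23. 9⁻¹ ≡ 18 (mod 23), so λ ≡ 12.
  x = λ² - 19 - 5 = 144 - 24 ≡ 5; y = λ·(19 - 5) - 1 ≡ 6. → (5, 6)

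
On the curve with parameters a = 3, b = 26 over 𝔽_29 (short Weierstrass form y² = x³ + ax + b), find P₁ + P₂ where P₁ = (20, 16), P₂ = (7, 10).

(18, 5)

(20, 16) + (7, 10). λ = (10 - 16)/(7 - 20) ≡ 23/16 mod 29. 16⁻¹ ≡ 20 (mod 29) since 16·20 = 320 ≡ 1, so λ ≡ 25.
  x = λ² - 20 - 7 = 625 - 27 ≡ 18; y = λ·(20 - 18) - 16 ≡ 5. → (18, 5)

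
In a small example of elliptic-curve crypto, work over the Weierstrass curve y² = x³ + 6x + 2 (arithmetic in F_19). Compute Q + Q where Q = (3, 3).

(10, 6)

tangent at (3, 3): λ = (3·3² + 6)/(2·3) ≡ 14/6. 6⁻¹ ≡ 16 (mod 19) since 6·16 = 96 ≡ 1, so λ ≡ 14·16 ≡ 15.
  x = λ² - 3 - 3 = 225 - 6 ≡ 10; y = λ·(3 - 10) - 3 ≡ 6. → (10, 6)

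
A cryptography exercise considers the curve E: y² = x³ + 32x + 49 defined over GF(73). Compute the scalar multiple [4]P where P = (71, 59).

(0, 7)

Double-and-add on 4 = (100)₂. Start with P = (71, 59) for the leading 1-bit.
double: tangent at (71, 59): λ = (3·71² + 32)/(2·59) ≡ 44/45. 45⁻¹ ≡ 13 (mod 73), so λ ≡ 44·13 ≡ 61.
  x = λ² - 71 - 71 = 3721 - 142 ≡ 2; y = λ·(71 - 2) - 59 ≡ 62. → (2, 62)
double: tangent at (2, 62): λ = (3·2² + 32)/(2·62) ≡ 44/51. 51⁻¹ ≡ 63 (mod 73), so λ ≡ 44·63 ≡ 71.
  x = λ² - 2 - 2 = 5041 - 4 ≡ 0; y = λ·(2 - 0) - 62 ≡ 7. → (0, 7)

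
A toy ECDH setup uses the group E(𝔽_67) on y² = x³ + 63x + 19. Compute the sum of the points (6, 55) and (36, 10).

(44, 2)

(6, 55) + (36, 10). λ = (10 - 55)/(36 - 6) ≡ 22/30 mod 67. 30⁻¹ ≡ 38 (mod 67), so λ ≡ 32.
  x = λ² - 6 - 36 = 1024 - 42 ≡ 44; y = λ·(6 - 44) - 55 ≡ 2. → (44, 2)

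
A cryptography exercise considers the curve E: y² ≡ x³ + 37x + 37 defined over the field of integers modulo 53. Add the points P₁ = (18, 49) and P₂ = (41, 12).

(18, 49) + (41, 12). λ = (12 - 49)/(41 - 18) ≡ 16/23 mod 53. 23⁻¹ ≡ 30 (mod 53), so λ ≡ 3.
  x = λ² - 18 - 41 = 9 - 59 ≡ 3; y = λ·(18 - 3) - 49 ≡ 49. → (3, 49)

(3, 49)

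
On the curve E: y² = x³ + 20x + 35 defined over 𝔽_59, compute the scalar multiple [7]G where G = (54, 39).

Repeated addition: build up to 7G.
2G: tangent at (54, 39): λ = (3·54² + 20)/(2·39) ≡ 36/19. 19⁻¹ ≡ 28 (mod 59) since 19·28 = 532 ≡ 1, so λ ≡ 36·28 ≡ 5.
  x = λ² - 54 - 54 = 25 - 108 ≡ 35; y = λ·(54 - 35) - 39 ≡ 56. → (35, 56)
3G: (35, 56) + (54, 39). λ = (39 - 56)/(54 - 35) ≡ 42/19 mod 59. 19⁻¹ ≡ 28 (mod 59) since 19·28 = 532 ≡ 1, so λ ≡ 55.
  x = λ² - 35 - 54 = 3025 - 89 ≡ 45; y = λ·(35 - 45) - 56 ≡ 43. → (45, 43)
4G: (45, 43) + (54, 39). λ = (39 - 43)/(54 - 45) ≡ 55/9 mod 59. 9⁻¹ ≡ 46 (mod 59), so λ ≡ 52.
  x = λ² - 45 - 54 = 2704 - 99 ≡ 9; y = λ·(45 - 9) - 43 ≡ 0. → (9, 0)
5G: (9, 0) + (54, 39). λ = (39 - 0)/(54 - 9) ≡ 39/45 mod 59. 45⁻¹ ≡ 21 (mod 59), so λ ≡ 52.
  x = λ² - 9 - 54 = 2704 - 63 ≡ 45; y = λ·(9 - 45) - 0 ≡ 16. → (45, 16)
6G: (45, 16) + (54, 39). λ = (39 - 16)/(54 - 45) ≡ 23/9 mod 59. 9⁻¹ ≡ 46 (mod 59), so λ ≡ 55.
  x = λ² - 45 - 54 = 3025 - 99 ≡ 35; y = λ·(45 - 35) - 16 ≡ 3. → (35, 3)
7G: (35, 3) + (54, 39). λ = (39 - 3)/(54 - 35) ≡ 36/19 mod 59. 19⁻¹ ≡ 28 (mod 59), so λ ≡ 5.
  x = λ² - 35 - 54 = 25 - 89 ≡ 54; y = λ·(35 - 54) - 3 ≡ 20. → (54, 20)

(54, 20)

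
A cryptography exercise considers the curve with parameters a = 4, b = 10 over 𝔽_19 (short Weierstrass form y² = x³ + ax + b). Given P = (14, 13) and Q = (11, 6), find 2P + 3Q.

(7, 18)

First 2P:
Repeated addition: build up to 2P.
2P: tangent at (14, 13): λ = (3·14² + 4)/(2·13) ≡ 3/7. 7⁻¹ ≡ 11 (mod 19), so λ ≡ 3·11 ≡ 14.
  x = λ² - 14 - 14 = 196 - 28 ≡ 16; y = λ·(14 - 16) - 13 ≡ 16. → (16, 16)
2P = (16, 16).
Next 3Q:
Repeated addition: build up to 3Q.
2Q: tangent at (11, 6): λ = (3·11² + 4)/(2·6) ≡ 6/12. 12⁻¹ ≡ 8 (mod 19) since 12·8 = 96 ≡ 1, so λ ≡ 6·8 ≡ 10.
  x = λ² - 11 - 11 = 100 - 22 ≡ 2; y = λ·(11 - 2) - 6 ≡ 8. → (2, 8)
3Q: (2, 8) + (11, 6). λ = (6 - 8)/(11 - 2) ≡ 17/9 mod 19. 9⁻¹ ≡ 17 (mod 19), so λ ≡ 4.
  x = λ² - 2 - 11 = 16 - 13 ≡ 3; y = λ·(2 - 3) - 8 ≡ 7. → (3, 7)
3Q = (3, 7).
Finally 2P + 3Q:
(16, 16) + (3, 7). λ = (7 - 16)/(3 - 16) ≡ 10/6 mod 19. 6⁻¹ ≡ 16 (mod 19), so λ ≡ 8.
  x = λ² - 16 - 3 = 64 - 19 ≡ 7; y = λ·(16 - 7) - 16 ≡ 18. → (7, 18)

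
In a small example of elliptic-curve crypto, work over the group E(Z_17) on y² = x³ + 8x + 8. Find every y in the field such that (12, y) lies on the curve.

8, 9

x³ + 8x + 8 = 1832 ≡ 13 (mod 17).
Square roots of 13 mod 17: 8 and 9 (since 8² = 64 ≡ 13).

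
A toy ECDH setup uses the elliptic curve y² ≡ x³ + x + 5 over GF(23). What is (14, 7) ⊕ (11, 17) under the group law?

(4, 21)

(14, 7) + (11, 17). λ = (17 - 7)/(11 - 14) ≡ 10/20 mod 23. 20⁻¹ ≡ 15 (mod 23), so λ ≡ 12.
  x = λ² - 14 - 11 = 144 - 25 ≡ 4; y = λ·(14 - 4) - 7 ≡ 21. → (4, 21)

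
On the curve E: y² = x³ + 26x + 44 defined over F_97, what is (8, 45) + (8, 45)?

(69, 81)

tangent at (8, 45): λ = (3·8² + 26)/(2·45) ≡ 24/90. 90⁻¹ ≡ 83 (mod 97) since 90·83 = 7470 ≡ 1, so λ ≡ 24·83 ≡ 52.
  x = λ² - 8 - 8 = 2704 - 16 ≡ 69; y = λ·(8 - 69) - 45 ≡ 81. → (69, 81)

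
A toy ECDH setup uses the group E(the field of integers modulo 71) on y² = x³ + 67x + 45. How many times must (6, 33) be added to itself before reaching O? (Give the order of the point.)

2P: tangent at (6, 33): λ = (3·6² + 67)/(2·33) ≡ 33/66. 66⁻¹ ≡ 14 (mod 71) since 66·14 = 924 ≡ 1, so λ ≡ 33·14 ≡ 36.
  x = λ² - 6 - 6 = 1296 - 12 ≡ 6; y = λ·(6 - 6) - 33 ≡ 38. → (6, 38)
3P: (6, 38) + (6, 33): same x and y₁ ≡ -y₂, so the sum is O.
3P = O, so the order is 3.

3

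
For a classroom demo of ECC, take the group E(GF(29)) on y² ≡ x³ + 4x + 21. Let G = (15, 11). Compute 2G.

tangent at (15, 11): λ = (3·15² + 4)/(2·11) ≡ 12/22. 22⁻¹ ≡ 4 (mod 29) since 22·4 = 88 ≡ 1, so λ ≡ 12·4 ≡ 19.
  x = λ² - 15 - 15 = 361 - 30 ≡ 12; y = λ·(15 - 12) - 11 ≡ 17. → (12, 17)

(12, 17)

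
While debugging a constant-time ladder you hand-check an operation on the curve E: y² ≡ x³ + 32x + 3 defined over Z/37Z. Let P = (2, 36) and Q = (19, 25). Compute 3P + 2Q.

First 3P:
Repeated addition: build up to 3P.
2P: tangent at (2, 36): λ = (3·2² + 32)/(2·36) ≡ 7/35. 35⁻¹ ≡ 18 (mod 37), so λ ≡ 7·18 ≡ 15.
  x = λ² - 2 - 2 = 225 - 4 ≡ 36; y = λ·(2 - 36) - 36 ≡ 9. → (36, 9)
3P: (36, 9) + (2, 36). λ = (36 - 9)/(2 - 36) ≡ 27/3 mod 37. 3⁻¹ ≡ 25 (mod 37), so λ ≡ 9.
  x = λ² - 36 - 2 = 81 - 38 ≡ 6; y = λ·(36 - 6) - 9 ≡ 2. → (6, 2)
3P = (6, 2).
Next 2Q:
Repeated addition: build up to 2Q.
2Q: tangent at (19, 25): λ = (3·19² + 32)/(2·25) ≡ 5/13. 13⁻¹ ≡ 20 (mod 37), so λ ≡ 5·20 ≡ 26.
  x = λ² - 19 - 19 = 676 - 38 ≡ 9; y = λ·(19 - 9) - 25 ≡ 13. → (9, 13)
2Q = (9, 13).
Finally 3P + 2Q:
(6, 2) + (9, 13). λ = (13 - 2)/(9 - 6) ≡ 11/3 mod 37. 3⁻¹ ≡ 25 (mod 37) since 3·25 = 75 ≡ 1, so λ ≡ 16.
  x = λ² - 6 - 9 = 256 - 15 ≡ 19; y = λ·(6 - 19) - 2 ≡ 12. → (19, 12)

(19, 12)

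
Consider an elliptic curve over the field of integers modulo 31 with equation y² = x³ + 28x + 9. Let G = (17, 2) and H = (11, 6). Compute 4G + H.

First 4G:
Repeated addition: build up to 4G.
2G: tangent at (17, 2): λ = (3·17² + 28)/(2·2) ≡ 27/4. 4⁻¹ ≡ 8 (mod 31), so λ ≡ 27·8 ≡ 30.
  x = λ² - 17 - 17 = 900 - 34 ≡ 29; y = λ·(17 - 29) - 2 ≡ 10. → (29, 10)
3G: (29, 10) + (17, 2). λ = (2 - 10)/(17 - 29) ≡ 23/19 mod 31. 19⁻¹ ≡ 18 (mod 31) since 19·18 = 342 ≡ 1, so λ ≡ 11.
  x = λ² - 29 - 17 = 121 - 46 ≡ 13; y = λ·(29 - 13) - 10 ≡ 11. → (13, 11)
4G: (13, 11) + (17, 2). λ = (2 - 11)/(17 - 13) ≡ 22/4 mod 31. 4⁻¹ ≡ 8 (mod 31) since 4·8 = 32 ≡ 1, so λ ≡ 21.
  x = λ² - 13 - 17 = 441 - 30 ≡ 8; y = λ·(13 - 8) - 11 ≡ 1. → (8, 1)
4G = (8, 1).
Finally 4G + H:
(8, 1) + (11, 6). λ = (6 - 1)/(11 - 8) ≡ 5/3 mod 31. 3⁻¹ ≡ 21 (mod 31) since 3·21 = 63 ≡ 1, so λ ≡ 12.
  x = λ² - 8 - 11 = 144 - 19 ≡ 1; y = λ·(8 - 1) - 1 ≡ 21. → (1, 21)

(1, 21)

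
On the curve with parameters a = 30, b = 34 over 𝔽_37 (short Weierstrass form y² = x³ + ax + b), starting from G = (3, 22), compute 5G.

(21, 3)

Double-and-add on 5 = (101)₂. Start with G = (3, 22) for the leading 1-bit.
double: tangent at (3, 22): λ = (3·3² + 30)/(2·22) ≡ 20/7. 7⁻¹ ≡ 16 (mod 37) since 7·16 = 112 ≡ 1, so λ ≡ 20·16 ≡ 24.
  x = λ² - 3 - 3 = 576 - 6 ≡ 15; y = λ·(3 - 15) - 22 ≡ 23. → (15, 23)
double: tangent at (15, 23): λ = (3·15² + 30)/(2·23) ≡ 2/9. 9⁻¹ ≡ 33 (mod 37) since 9·33 = 297 ≡ 1, so λ ≡ 2·33 ≡ 29.
  x = λ² - 15 - 15 = 841 - 30 ≡ 34; y = λ·(15 - 34) - 23 ≡ 18. → (34, 18)
add G: (34, 18) + (3, 22). λ = (22 - 18)/(3 - 34) ≡ 4/6 mod 37. 6⁻¹ ≡ 31 (mod 37) since 6·31 = 186 ≡ 1, so λ ≡ 13.
  x = λ² - 34 - 3 = 169 - 37 ≡ 21; y = λ·(34 - 21) - 18 ≡ 3. → (21, 3)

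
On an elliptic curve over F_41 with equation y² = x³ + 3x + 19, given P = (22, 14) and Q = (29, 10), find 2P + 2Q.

(15, 35)

First 2P:
Repeated addition: build up to 2P.
2P: tangent at (22, 14): λ = (3·22² + 3)/(2·14) ≡ 20/28. 28⁻¹ ≡ 22 (mod 41) since 28·22 = 616 ≡ 1, so λ ≡ 20·22 ≡ 30.
  x = λ² - 22 - 22 = 900 - 44 ≡ 36; y = λ·(22 - 36) - 14 ≡ 17. → (36, 17)
2P = (36, 17).
Next 2Q:
Repeated addition: build up to 2Q.
2Q: tangent at (29, 10): λ = (3·29² + 3)/(2·10) ≡ 25/20. 20⁻¹ ≡ 39 (mod 41) since 20·39 = 780 ≡ 1, so λ ≡ 25·39 ≡ 32.
  x = λ² - 29 - 29 = 1024 - 58 ≡ 23; y = λ·(29 - 23) - 10 ≡ 18. → (23, 18)
2Q = (23, 18).
Finally 2P + 2Q:
(36, 17) + (23, 18). λ = (18 - 17)/(23 - 36) ≡ 1/28 mod 41. 28⁻¹ ≡ 22 (mod 41), so λ ≡ 22.
  x = λ² - 36 - 23 = 484 - 59 ≡ 15; y = λ·(36 - 15) - 17 ≡ 35. → (15, 35)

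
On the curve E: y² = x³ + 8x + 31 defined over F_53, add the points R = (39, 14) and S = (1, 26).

(20, 33)

(39, 14) + (1, 26). λ = (26 - 14)/(1 - 39) ≡ 12/15 mod 53. 15⁻¹ ≡ 46 (mod 53) since 15·46 = 690 ≡ 1, so λ ≡ 22.
  x = λ² - 39 - 1 = 484 - 40 ≡ 20; y = λ·(39 - 20) - 14 ≡ 33. → (20, 33)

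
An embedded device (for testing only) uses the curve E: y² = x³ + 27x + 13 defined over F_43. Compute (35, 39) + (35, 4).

The two points share x = 35 and their y-coordinates satisfy 39 + 4 ≡ 0 (mod 43), so they are inverses. Their sum is ∞.

O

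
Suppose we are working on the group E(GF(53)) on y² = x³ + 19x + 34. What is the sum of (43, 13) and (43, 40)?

O

The two points share x = 43 and their y-coordinates satisfy 13 + 40 ≡ 0 (mod 53), so they are inverses. Their sum is O.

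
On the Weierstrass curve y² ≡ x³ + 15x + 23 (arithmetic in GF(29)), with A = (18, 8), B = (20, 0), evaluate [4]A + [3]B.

(5, 7)

First 4A:
Repeated addition: build up to 4A.
2A: tangent at (18, 8): λ = (3·18² + 15)/(2·8) ≡ 1/16. 16⁻¹ ≡ 20 (mod 29) since 16·20 = 320 ≡ 1, so λ ≡ 1·20 ≡ 20.
  x = λ² - 18 - 18 = 400 - 36 ≡ 16; y = λ·(18 - 16) - 8 ≡ 3. → (16, 3)
3A: (16, 3) + (18, 8). λ = (8 - 3)/(18 - 16) ≡ 5/2 mod 29. 2⁻¹ ≡ 15 (mod 29), so λ ≡ 17.
  x = λ² - 16 - 18 = 289 - 34 ≡ 23; y = λ·(16 - 23) - 3 ≡ 23. → (23, 23)
4A: (23, 23) + (18, 8). λ = (8 - 23)/(18 - 23) ≡ 14/24 mod 29. 24⁻¹ ≡ 23 (mod 29) since 24·23 = 552 ≡ 1, so λ ≡ 3.
  x = λ² - 23 - 18 = 9 - 41 ≡ 26; y = λ·(23 - 26) - 23 ≡ 26. → (26, 26)
4A = (26, 26).
Next 3B:
Repeated addition: build up to 3B.
2B: (20, 0) + (20, 0): same x and y₁ ≡ -y₂, so the sum is 𝒪.
3B: 𝒪 + (20, 0) = (20, 0) (identity).
3B = (20, 0).
Finally 4A + 3B:
(26, 26) + (20, 0). λ = (0 - 26)/(20 - 26) ≡ 3/23 mod 29. 23⁻¹ ≡ 24 (mod 29) since 23·24 = 552 ≡ 1, so λ ≡ 14.
  x = λ² - 26 - 20 = 196 - 46 ≡ 5; y = λ·(26 - 5) - 26 ≡ 7. → (5, 7)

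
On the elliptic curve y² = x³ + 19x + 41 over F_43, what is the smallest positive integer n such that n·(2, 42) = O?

2P: tangent at (2, 42): λ = (3·2² + 19)/(2·42) ≡ 31/41. 41⁻¹ ≡ 21 (mod 43), so λ ≡ 31·21 ≡ 6.
  x = λ² - 2 - 2 = 36 - 4 ≡ 32; y = λ·(2 - 32) - 42 ≡ 36. → (32, 36)
3P: (32, 36) + (2, 42). λ = (42 - 36)/(2 - 32) ≡ 6/13 mod 43. 13⁻¹ ≡ 10 (mod 43), so λ ≡ 17.
  x = λ² - 32 - 2 = 289 - 34 ≡ 40; y = λ·(32 - 40) - 36 ≡ 0. → (40, 0)
4P: (40, 0) + (2, 42). λ = (42 - 0)/(2 - 40) ≡ 42/5 mod 43. 5⁻¹ ≡ 26 (mod 43), so λ ≡ 17.
  x = λ² - 40 - 2 = 289 - 42 ≡ 32; y = λ·(40 - 32) - 0 ≡ 7. → (32, 7)
5P: (32, 7) + (2, 42). λ = (42 - 7)/(2 - 32) ≡ 35/13 mod 43. 13⁻¹ ≡ 10 (mod 43), so λ ≡ 6.
  x = λ² - 32 - 2 = 36 - 34 ≡ 2; y = λ·(32 - 2) - 7 ≡ 1. → (2, 1)
6P: (2, 1) + (2, 42): same x and y₁ ≡ -y₂, so the sum is O.
6P = O, so the order is 6.

6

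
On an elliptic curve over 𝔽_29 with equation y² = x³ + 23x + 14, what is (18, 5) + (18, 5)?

tangent at (18, 5): λ = (3·18² + 23)/(2·5) ≡ 9/10. 10⁻¹ ≡ 3 (mod 29) since 10·3 = 30 ≡ 1, so λ ≡ 9·3 ≡ 27.
  x = λ² - 18 - 18 = 729 - 36 ≡ 26; y = λ·(18 - 26) - 5 ≡ 11. → (26, 11)

(26, 11)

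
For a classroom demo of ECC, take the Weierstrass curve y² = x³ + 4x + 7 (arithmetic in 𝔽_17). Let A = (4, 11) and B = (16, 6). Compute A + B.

(4, 11) + (16, 6). λ = (6 - 11)/(16 - 4) ≡ 12/12 mod 17. 12⁻¹ ≡ 10 (mod 17), so λ ≡ 1.
  x = λ² - 4 - 16 = 1 - 20 ≡ 15; y = λ·(4 - 15) - 11 ≡ 12. → (15, 12)

(15, 12)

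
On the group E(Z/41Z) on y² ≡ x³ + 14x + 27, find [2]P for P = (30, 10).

(32, 22)

tangent at (30, 10): λ = (3·30² + 14)/(2·10) ≡ 8/20. 20⁻¹ ≡ 39 (mod 41), so λ ≡ 8·39 ≡ 25.
  x = λ² - 30 - 30 = 625 - 60 ≡ 32; y = λ·(30 - 32) - 10 ≡ 22. → (32, 22)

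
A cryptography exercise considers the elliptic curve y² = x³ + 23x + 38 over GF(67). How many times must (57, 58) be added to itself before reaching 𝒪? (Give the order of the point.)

2P: tangent at (57, 58): λ = (3·57² + 23)/(2·58) ≡ 55/49. 49⁻¹ ≡ 26 (mod 67), so λ ≡ 55·26 ≡ 23.
  x = λ² - 57 - 57 = 529 - 114 ≡ 13; y = λ·(57 - 13) - 58 ≡ 16. → (13, 16)
3P: (13, 16) + (57, 58). λ = (58 - 16)/(57 - 13) ≡ 42/44 mod 67. 44⁻¹ ≡ 32 (mod 67), so λ ≡ 4.
  x = λ² - 13 - 57 = 16 - 70 ≡ 13; y = λ·(13 - 13) - 16 ≡ 51. → (13, 51)
4P: (13, 51) + (57, 58). λ = (58 - 51)/(57 - 13) ≡ 7/44 mod 67. 44⁻¹ ≡ 32 (mod 67), so λ ≡ 23.
  x = λ² - 13 - 57 = 529 - 70 ≡ 57; y = λ·(13 - 57) - 51 ≡ 9. → (57, 9)
5P: (57, 9) + (57, 58): same x and y₁ ≡ -y₂, so the sum is 𝒪.
5P = 𝒪, so the order is 5.

5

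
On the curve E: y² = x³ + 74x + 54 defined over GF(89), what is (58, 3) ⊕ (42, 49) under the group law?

(7, 84)

(58, 3) + (42, 49). λ = (49 - 3)/(42 - 58) ≡ 46/73 mod 89. 73⁻¹ ≡ 50 (mod 89) since 73·50 = 3650 ≡ 1, so λ ≡ 75.
  x = λ² - 58 - 42 = 5625 - 100 ≡ 7; y = λ·(58 - 7) - 3 ≡ 84. → (7, 84)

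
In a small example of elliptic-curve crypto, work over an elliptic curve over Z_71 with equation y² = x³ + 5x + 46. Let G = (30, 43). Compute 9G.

(5, 14)

Repeated addition: build up to 9G.
2G: tangent at (30, 43): λ = (3·30² + 5)/(2·43) ≡ 7/15. 15⁻¹ ≡ 19 (mod 71) since 15·19 = 285 ≡ 1, so λ ≡ 7·19 ≡ 62.
  x = λ² - 30 - 30 = 3844 - 60 ≡ 21; y = λ·(30 - 21) - 43 ≡ 18. → (21, 18)
3G: (21, 18) + (30, 43). λ = (43 - 18)/(30 - 21) ≡ 25/9 mod 71. 9⁻¹ ≡ 8 (mod 71), so λ ≡ 58.
  x = λ² - 21 - 30 = 3364 - 51 ≡ 47; y = λ·(21 - 47) - 18 ≡ 36. → (47, 36)
4G: (47, 36) + (30, 43). λ = (43 - 36)/(30 - 47) ≡ 7/54 mod 71. 54⁻¹ ≡ 25 (mod 71) since 54·25 = 1350 ≡ 1, so λ ≡ 33.
  x = λ² - 47 - 30 = 1089 - 77 ≡ 18; y = λ·(47 - 18) - 36 ≡ 69. → (18, 69)
5G: (18, 69) + (30, 43). λ = (43 - 69)/(30 - 18) ≡ 45/12 mod 71. 12⁻¹ ≡ 6 (mod 71) since 12·6 = 72 ≡ 1, so λ ≡ 57.
  x = λ² - 18 - 30 = 3249 - 48 ≡ 6; y = λ·(18 - 6) - 69 ≡ 47. → (6, 47)
6G: (6, 47) + (30, 43). λ = (43 - 47)/(30 - 6) ≡ 67/24 mod 71. 24⁻¹ ≡ 3 (mod 71), so λ ≡ 59.
  x = λ² - 6 - 30 = 3481 - 36 ≡ 37; y = λ·(6 - 37) - 47 ≡ 41. → (37, 41)
7G: (37, 41) + (30, 43). λ = (43 - 41)/(30 - 37) ≡ 2/64 mod 71. 64⁻¹ ≡ 10 (mod 71) since 64·10 = 640 ≡ 1, so λ ≡ 20.
  x = λ² - 37 - 30 = 400 - 67 ≡ 49; y = λ·(37 - 49) - 41 ≡ 3. → (49, 3)
8G: (49, 3) + (30, 43). λ = (43 - 3)/(30 - 49) ≡ 40/52 mod 71. 52⁻¹ ≡ 56 (mod 71), so λ ≡ 39.
  x = λ² - 49 - 30 = 1521 - 79 ≡ 22; y = λ·(49 - 22) - 3 ≡ 56. → (22, 56)
9G: (22, 56) + (30, 43). λ = (43 - 56)/(30 - 22) ≡ 58/8 mod 71. 8⁻¹ ≡ 9 (mod 71) since 8·9 = 72 ≡ 1, so λ ≡ 25.
  x = λ² - 22 - 30 = 625 - 52 ≡ 5; y = λ·(22 - 5) - 56 ≡ 14. → (5, 14)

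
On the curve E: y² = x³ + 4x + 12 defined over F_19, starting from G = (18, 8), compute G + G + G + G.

(18, 8)

Double-and-add on 4 = (100)₂. Start with G = (18, 8) for the leading 1-bit.
double: tangent at (18, 8): λ = (3·18² + 4)/(2·8) ≡ 7/16. 16⁻¹ ≡ 6 (mod 19), so λ ≡ 7·6 ≡ 4.
  x = λ² - 18 - 18 = 16 - 36 ≡ 18; y = λ·(18 - 18) - 8 ≡ 11. → (18, 11)
double: tangent at (18, 11): λ = (3·18² + 4)/(2·11) ≡ 7/3. 3⁻¹ ≡ 13 (mod 19), so λ ≡ 7·13 ≡ 15.
  x = λ² - 18 - 18 = 225 - 36 ≡ 18; y = λ·(18 - 18) - 11 ≡ 8. → (18, 8)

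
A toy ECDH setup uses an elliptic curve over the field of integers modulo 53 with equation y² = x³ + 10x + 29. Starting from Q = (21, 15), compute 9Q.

(41, 47)

Repeated addition: build up to 9Q.
2Q: tangent at (21, 15): λ = (3·21² + 10)/(2·15) ≡ 8/30. 30⁻¹ ≡ 23 (mod 53) since 30·23 = 690 ≡ 1, so λ ≡ 8·23 ≡ 25.
  x = λ² - 21 - 21 = 625 - 42 ≡ 0; y = λ·(21 - 0) - 15 ≡ 33. → (0, 33)
3Q: (0, 33) + (21, 15). λ = (15 - 33)/(21 - 0) ≡ 35/21 mod 53. 21⁻¹ ≡ 48 (mod 53) since 21·48 = 1008 ≡ 1, so λ ≡ 37.
  x = λ² - 0 - 21 = 1369 - 21 ≡ 23; y = λ·(0 - 23) - 33 ≡ 17. → (23, 17)
4Q: (23, 17) + (21, 15). λ = (15 - 17)/(21 - 23) ≡ 51/51 mod 53. 51⁻¹ ≡ 26 (mod 53) since 51·26 = 1326 ≡ 1, so λ ≡ 1.
  x = λ² - 23 - 21 = 1 - 44 ≡ 10; y = λ·(23 - 10) - 17 ≡ 49. → (10, 49)
5Q: (10, 49) + (21, 15). λ = (15 - 49)/(21 - 10) ≡ 19/11 mod 53. 11⁻¹ ≡ 29 (mod 53) since 11·29 = 319 ≡ 1, so λ ≡ 21.
  x = λ² - 10 - 21 = 441 - 31 ≡ 39; y = λ·(10 - 39) - 49 ≡ 31. → (39, 31)
6Q: (39, 31) + (21, 15). λ = (15 - 31)/(21 - 39) ≡ 37/35 mod 53. 35⁻¹ ≡ 50 (mod 53), so λ ≡ 48.
  x = λ² - 39 - 21 = 2304 - 60 ≡ 18; y = λ·(39 - 18) - 31 ≡ 23. → (18, 23)
7Q: (18, 23) + (21, 15). λ = (15 - 23)/(21 - 18) ≡ 45/3 mod 53. 3⁻¹ ≡ 18 (mod 53) since 3·18 = 54 ≡ 1, so λ ≡ 15.
  x = λ² - 18 - 21 = 225 - 39 ≡ 27; y = λ·(18 - 27) - 23 ≡ 1. → (27, 1)
8Q: (27, 1) + (21, 15). λ = (15 - 1)/(21 - 27) ≡ 14/47 mod 53. 47⁻¹ ≡ 44 (mod 53) since 47·44 = 2068 ≡ 1, so λ ≡ 33.
  x = λ² - 27 - 21 = 1089 - 48 ≡ 34; y = λ·(27 - 34) - 1 ≡ 33. → (34, 33)
9Q: (34, 33) + (21, 15). λ = (15 - 33)/(21 - 34) ≡ 35/40 mod 53. 40⁻¹ ≡ 4 (mod 53) since 40·4 = 160 ≡ 1, so λ ≡ 34.
  x = λ² - 34 - 21 = 1156 - 55 ≡ 41; y = λ·(34 - 41) - 33 ≡ 47. → (41, 47)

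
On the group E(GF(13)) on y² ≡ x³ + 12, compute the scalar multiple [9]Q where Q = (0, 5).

Repeated addition: build up to 9Q.
2Q: tangent at (0, 5): λ = (3·0² + 0)/(2·5) ≡ 0/10. 10⁻¹ ≡ 4 (mod 13) since 10·4 = 40 ≡ 1, so λ ≡ 0·4 ≡ 0.
  x = λ² - 0 - 0 = 0 - 0 ≡ 0; y = λ·(0 - 0) - 5 ≡ 8. → (0, 8)
3Q: (0, 8) + (0, 5): same x and y₁ ≡ -y₂, so the sum is the point at infinity.
4Q: the point at infinity + (0, 5) = (0, 5) (identity).
5Q: tangent at (0, 5): λ = (3·0² + 0)/(2·5) ≡ 0/10. 10⁻¹ ≡ 4 (mod 13), so λ ≡ 0·4 ≡ 0.
  x = λ² - 0 - 0 = 0 - 0 ≡ 0; y = λ·(0 - 0) - 5 ≡ 8. → (0, 8)
6Q: (0, 8) + (0, 5): same x and y₁ ≡ -y₂, so the sum is the point at infinity.
7Q: the point at infinity + (0, 5) = (0, 5) (identity).
8Q: tangent at (0, 5): λ = (3·0² + 0)/(2·5) ≡ 0/10. 10⁻¹ ≡ 4 (mod 13) since 10·4 = 40 ≡ 1, so λ ≡ 0·4 ≡ 0.
  x = λ² - 0 - 0 = 0 - 0 ≡ 0; y = λ·(0 - 0) - 5 ≡ 8. → (0, 8)
9Q: (0, 8) + (0, 5): same x and y₁ ≡ -y₂, so the sum is the point at infinity.

O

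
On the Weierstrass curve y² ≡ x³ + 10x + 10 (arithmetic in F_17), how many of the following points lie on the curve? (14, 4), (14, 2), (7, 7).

2

(14, 4): 4² ≡ 16, rhs ≡ 4 → off.
(14, 2): 2² ≡ 4, rhs ≡ 4 → on.
(7, 7): 7² ≡ 15, rhs ≡ 15 → on.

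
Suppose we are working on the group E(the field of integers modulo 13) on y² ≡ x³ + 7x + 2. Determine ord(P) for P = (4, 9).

10

2P: tangent at (4, 9): λ = (3·4² + 7)/(2·9) ≡ 3/5. 5⁻¹ ≡ 8 (mod 13), so λ ≡ 3·8 ≡ 11.
  x = λ² - 4 - 4 = 121 - 8 ≡ 9; y = λ·(4 - 9) - 9 ≡ 1. → (9, 1)
3P: (9, 1) + (4, 9). λ = (9 - 1)/(4 - 9) ≡ 8/8 mod 13. 8⁻¹ ≡ 5 (mod 13) since 8·5 = 40 ≡ 1, so λ ≡ 1.
  x = λ² - 9 - 4 = 1 - 13 ≡ 1; y = λ·(9 - 1) - 1 ≡ 7. → (1, 7)
4P: (1, 7) + (4, 9). λ = (9 - 7)/(4 - 1) ≡ 2/3 mod 13. 3⁻¹ ≡ 9 (mod 13), so λ ≡ 5.
  x = λ² - 1 - 4 = 25 - 5 ≡ 7; y = λ·(1 - 7) - 7 ≡ 2. → (7, 2)
5P: (7, 2) + (4, 9). λ = (9 - 2)/(4 - 7) ≡ 7/10 mod 13. 10⁻¹ ≡ 4 (mod 13), so λ ≡ 2.
  x = λ² - 7 - 4 = 4 - 11 ≡ 6; y = λ·(7 - 6) - 2 ≡ 0. → (6, 0)
6P: (6, 0) + (4, 9). λ = (9 - 0)/(4 - 6) ≡ 9/11 mod 13. 11⁻¹ ≡ 6 (mod 13) since 11·6 = 66 ≡ 1, so λ ≡ 2.
  x = λ² - 6 - 4 = 4 - 10 ≡ 7; y = λ·(6 - 7) - 0 ≡ 11. → (7, 11)
7P: (7, 11) + (4, 9). λ = (9 - 11)/(4 - 7) ≡ 11/10 mod 13. 10⁻¹ ≡ 4 (mod 13) since 10·4 = 40 ≡ 1, so λ ≡ 5.
  x = λ² - 7 - 4 = 25 - 11 ≡ 1; y = λ·(7 - 1) - 11 ≡ 6. → (1, 6)
8P: (1, 6) + (4, 9). λ = (9 - 6)/(4 - 1) ≡ 3/3 mod 13. 3⁻¹ ≡ 9 (mod 13) since 3·9 = 27 ≡ 1, so λ ≡ 1.
  x = λ² - 1 - 4 = 1 - 5 ≡ 9; y = λ·(1 - 9) - 6 ≡ 12. → (9, 12)
9P: (9, 12) + (4, 9). λ = (9 - 12)/(4 - 9) ≡ 10/8 mod 13. 8⁻¹ ≡ 5 (mod 13), so λ ≡ 11.
  x = λ² - 9 - 4 = 121 - 13 ≡ 4; y = λ·(9 - 4) - 12 ≡ 4. → (4, 4)
10P: (4, 4) + (4, 9): same x and y₁ ≡ -y₂, so the sum is ∞.
10P = ∞, so the order is 10.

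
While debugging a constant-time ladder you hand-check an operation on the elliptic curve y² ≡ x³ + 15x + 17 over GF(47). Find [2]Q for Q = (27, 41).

(25, 15)

tangent at (27, 41): λ = (3·27² + 15)/(2·41) ≡ 40/35. 35⁻¹ ≡ 43 (mod 47), so λ ≡ 40·43 ≡ 28.
  x = λ² - 27 - 27 = 784 - 54 ≡ 25; y = λ·(27 - 25) - 41 ≡ 15. → (25, 15)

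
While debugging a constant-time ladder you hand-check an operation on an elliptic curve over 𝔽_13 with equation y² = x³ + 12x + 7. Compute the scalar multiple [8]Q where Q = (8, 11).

Repeated addition: build up to 8Q.
2Q: tangent at (8, 11): λ = (3·8² + 12)/(2·11) ≡ 9/9. 9⁻¹ ≡ 3 (mod 13), so λ ≡ 9·3 ≡ 1.
  x = λ² - 8 - 8 = 1 - 16 ≡ 11; y = λ·(8 - 11) - 11 ≡ 12. → (11, 12)
3Q: (11, 12) + (8, 11). λ = (11 - 12)/(8 - 11) ≡ 12/10 mod 13. 10⁻¹ ≡ 4 (mod 13), so λ ≡ 9.
  x = λ² - 11 - 8 = 81 - 19 ≡ 10; y = λ·(11 - 10) - 12 ≡ 10. → (10, 10)
4Q: (10, 10) + (8, 11). λ = (11 - 10)/(8 - 10) ≡ 1/11 mod 13. 11⁻¹ ≡ 6 (mod 13) since 11·6 = 66 ≡ 1, so λ ≡ 6.
  x = λ² - 10 - 8 = 36 - 18 ≡ 5; y = λ·(10 - 5) - 10 ≡ 7. → (5, 7)
5Q: (5, 7) + (8, 11). λ = (11 - 7)/(8 - 5) ≡ 4/3 mod 13. 3⁻¹ ≡ 9 (mod 13), so λ ≡ 10.
  x = λ² - 5 - 8 = 100 - 13 ≡ 9; y = λ·(5 - 9) - 7 ≡ 5. → (9, 5)
6Q: (9, 5) + (8, 11). λ = (11 - 5)/(8 - 9) ≡ 6/12 mod 13. 12⁻¹ ≡ 12 (mod 13) since 12·12 = 144 ≡ 1, so λ ≡ 7.
  x = λ² - 9 - 8 = 49 - 17 ≡ 6; y = λ·(9 - 6) - 5 ≡ 3. → (6, 3)
7Q: (6, 3) + (8, 11). λ = (11 - 3)/(8 - 6) ≡ 8/2 mod 13. 2⁻¹ ≡ 7 (mod 13), so λ ≡ 4.
  x = λ² - 6 - 8 = 16 - 14 ≡ 2; y = λ·(6 - 2) - 3 ≡ 0. → (2, 0)
8Q: (2, 0) + (8, 11). λ = (11 - 0)/(8 - 2) ≡ 11/6 mod 13. 6⁻¹ ≡ 11 (mod 13), so λ ≡ 4.
  x = λ² - 2 - 8 = 16 - 10 ≡ 6; y = λ·(2 - 6) - 0 ≡ 10. → (6, 10)

(6, 10)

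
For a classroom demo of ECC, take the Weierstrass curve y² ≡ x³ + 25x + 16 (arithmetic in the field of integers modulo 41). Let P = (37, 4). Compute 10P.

Repeated addition: build up to 10P.
2P: tangent at (37, 4): λ = (3·37² + 25)/(2·4) ≡ 32/8. 8⁻¹ ≡ 36 (mod 41) since 8·36 = 288 ≡ 1, so λ ≡ 32·36 ≡ 4.
  x = λ² - 37 - 37 = 16 - 74 ≡ 24; y = λ·(37 - 24) - 4 ≡ 7. → (24, 7)
3P: (24, 7) + (37, 4). λ = (4 - 7)/(37 - 24) ≡ 38/13 mod 41. 13⁻¹ ≡ 19 (mod 41) since 13·19 = 247 ≡ 1, so λ ≡ 25.
  x = λ² - 24 - 37 = 625 - 61 ≡ 31; y = λ·(24 - 31) - 7 ≡ 23. → (31, 23)
4P: (31, 23) + (37, 4). λ = (4 - 23)/(37 - 31) ≡ 22/6 mod 41. 6⁻¹ ≡ 7 (mod 41), so λ ≡ 31.
  x = λ² - 31 - 37 = 961 - 68 ≡ 32; y = λ·(31 - 32) - 23 ≡ 28. → (32, 28)
5P: (32, 28) + (37, 4). λ = (4 - 28)/(37 - 32) ≡ 17/5 mod 41. 5⁻¹ ≡ 33 (mod 41) since 5·33 = 165 ≡ 1, so λ ≡ 28.
  x = λ² - 32 - 37 = 784 - 69 ≡ 18; y = λ·(32 - 18) - 28 ≡ 36. → (18, 36)
6P: (18, 36) + (37, 4). λ = (4 - 36)/(37 - 18) ≡ 9/19 mod 41. 19⁻¹ ≡ 13 (mod 41), so λ ≡ 35.
  x = λ² - 18 - 37 = 1225 - 55 ≡ 22; y = λ·(18 - 22) - 36 ≡ 29. → (22, 29)
7P: (22, 29) + (37, 4). λ = (4 - 29)/(37 - 22) ≡ 16/15 mod 41. 15⁻¹ ≡ 11 (mod 41) since 15·11 = 165 ≡ 1, so λ ≡ 12.
  x = λ² - 22 - 37 = 144 - 59 ≡ 3; y = λ·(22 - 3) - 29 ≡ 35. → (3, 35)
8P: (3, 35) + (37, 4). λ = (4 - 35)/(37 - 3) ≡ 10/34 mod 41. 34⁻¹ ≡ 35 (mod 41) since 34·35 = 1190 ≡ 1, so λ ≡ 22.
  x = λ² - 3 - 37 = 484 - 40 ≡ 34; y = λ·(3 - 34) - 35 ≡ 21. → (34, 21)
9P: (34, 21) + (37, 4). λ = (4 - 21)/(37 - 34) ≡ 24/3 mod 41. 3⁻¹ ≡ 14 (mod 41) since 3·14 = 42 ≡ 1, so λ ≡ 8.
  x = λ² - 34 - 37 = 64 - 71 ≡ 34; y = λ·(34 - 34) - 21 ≡ 20. → (34, 20)
10P: (34, 20) + (37, 4). λ = (4 - 20)/(37 - 34) ≡ 25/3 mod 41. 3⁻¹ ≡ 14 (mod 41) since 3·14 = 42 ≡ 1, so λ ≡ 22.
  x = λ² - 34 - 37 = 484 - 71 ≡ 3; y = λ·(34 - 3) - 20 ≡ 6. → (3, 6)

(3, 6)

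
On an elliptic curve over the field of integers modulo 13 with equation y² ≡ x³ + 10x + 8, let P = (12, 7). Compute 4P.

Double-and-add on 4 = (100)₂. Start with P = (12, 7) for the leading 1-bit.
double: tangent at (12, 7): λ = (3·12² + 10)/(2·7) ≡ 0/1. 1⁻¹ ≡ 1 (mod 13), so λ ≡ 0·1 ≡ 0.
  x = λ² - 12 - 12 = 0 - 24 ≡ 2; y = λ·(12 - 2) - 7 ≡ 6. → (2, 6)
double: tangent at (2, 6): λ = (3·2² + 10)/(2·6) ≡ 9/12. 12⁻¹ ≡ 12 (mod 13) since 12·12 = 144 ≡ 1, so λ ≡ 9·12 ≡ 4.
  x = λ² - 2 - 2 = 16 - 4 ≡ 12; y = λ·(2 - 12) - 6 ≡ 6. → (12, 6)

(12, 6)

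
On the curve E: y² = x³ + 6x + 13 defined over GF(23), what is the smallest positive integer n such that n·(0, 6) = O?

2P: tangent at (0, 6): λ = (3·0² + 6)/(2·6) ≡ 6/12. 12⁻¹ ≡ 2 (mod 23), so λ ≡ 6·2 ≡ 12.
  x = λ² - 0 - 0 = 144 - 0 ≡ 6; y = λ·(0 - 6) - 6 ≡ 14. → (6, 14)
3P: (6, 14) + (0, 6). λ = (6 - 14)/(0 - 6) ≡ 15/17 mod 23. 17⁻¹ ≡ 19 (mod 23) since 17·19 = 323 ≡ 1, so λ ≡ 9.
  x = λ² - 6 - 0 = 81 - 6 ≡ 6; y = λ·(6 - 6) - 14 ≡ 9. → (6, 9)
4P: (6, 9) + (0, 6). λ = (6 - 9)/(0 - 6) ≡ 20/17 mod 23. 17⁻¹ ≡ 19 (mod 23), so λ ≡ 12.
  x = λ² - 6 - 0 = 144 - 6 ≡ 0; y = λ·(6 - 0) - 9 ≡ 17. → (0, 17)
5P: (0, 17) + (0, 6): same x and y₁ ≡ -y₂, so the sum is O.
5P = O, so the order is 5.

5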